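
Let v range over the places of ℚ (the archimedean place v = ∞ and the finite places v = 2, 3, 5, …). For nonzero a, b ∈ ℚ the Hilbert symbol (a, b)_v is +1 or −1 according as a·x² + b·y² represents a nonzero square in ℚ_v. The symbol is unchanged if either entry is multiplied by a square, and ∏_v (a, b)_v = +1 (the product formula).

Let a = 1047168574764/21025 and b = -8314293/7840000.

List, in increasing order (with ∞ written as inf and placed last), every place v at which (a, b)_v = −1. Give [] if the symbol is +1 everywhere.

Mod squares: a ≡ 2139, b ≡ -93. Check v ∈ {∞, 2, 3, 5, 7, 13, 23, 29, 31, 37}.
v=2: v_2(a)=2, v_2(b)=-8; units ≡ 3, 3 (mod 8); ε·ε+αω+βω = 1·1+2·1+-8·1 ≡ 1  ⇒  (a,b)_2 = -1.
v=5: a=5^-2·(≡4), b=5^-4·(≡3) mod 5; (4|5)=+1, (3|5)=-1; (−1)^{-2·-4·2}·(+1)^-4·(-1)^-2 = +1.
v=7: a=7^0·(≡1), b=7^-2·(≡6) mod 7; (1|7)=+1, (6|7)=-1; (−1)^{0·-2·3}·(+1)^-2·(-1)^0 = +1.
v=31: a=31^1·(≡2), b=31^1·(≡19) mod 31; (2|31)=+1, (19|31)=+1; (−1)^{1·1·15}·(+1)^1·(+1)^1 = -1.
v=3: a=3^1·(≡2), b=3^1·(≡2) mod 3; (2|3)=-1, (2|3)=-1; (−1)^{1·1·1}·(-1)^1·(-1)^1 = -1.
v=∞: 2139 > 0 and -93 < 0  ⇒  (a,b)_∞ = +1.
v=37: a=37^2·(≡9), b=37^0·(≡15) mod 37; (9|37)=+1, (15|37)=-1; (−1)^{2·0·18}·(+1)^0·(-1)^2 = +1.
v=29: a=29^-2·(≡9), b=29^0·(≡16) mod 29; (9|29)=+1, (16|29)=+1; (−1)^{-2·0·14}·(+1)^0·(+1)^-2 = +1.
v=23: a=23^3·(≡13), b=23^2·(≡10) mod 23; (13|23)=+1, (10|23)=-1; (−1)^{3·2·11}·(+1)^2·(-1)^3 = -1.
v=13: a=13^2·(≡5), b=13^2·(≡5) mod 13; (5|13)=-1, (5|13)=-1; (−1)^{2·2·6}·(-1)^2·(-1)^2 = +1.
Ram(2139, -93) = {2, 3, 23, 31}; no ℚ_2-point on the conic.

[2, 3, 23, 31]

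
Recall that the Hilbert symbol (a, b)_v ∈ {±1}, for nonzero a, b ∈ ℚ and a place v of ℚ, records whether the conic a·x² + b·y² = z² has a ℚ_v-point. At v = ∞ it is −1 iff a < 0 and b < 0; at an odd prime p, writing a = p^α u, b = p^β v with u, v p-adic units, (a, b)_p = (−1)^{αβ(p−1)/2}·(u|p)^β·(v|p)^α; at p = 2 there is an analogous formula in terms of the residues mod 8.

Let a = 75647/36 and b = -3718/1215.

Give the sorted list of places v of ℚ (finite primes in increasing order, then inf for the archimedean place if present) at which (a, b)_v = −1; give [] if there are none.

[2, 3, 5, 13]

Mod squares: a ≡ 143, b ≡ -330. Check v ∈ {∞, 2, 3, 5, 11, 13, 23}.
v=13: a=13^1·(≡6), b=13^2·(≡5) mod 13; (6|13)=-1, (5|13)=-1; (−1)^{1·2·6}·(-1)^2·(-1)^1 = -1.
v=∞: 143 > 0 and -330 < 0  ⇒  (a,b)_∞ = +1.
v=2: v_2(a)=-2, v_2(b)=1; units ≡ 7, 3 (mod 8); ε·ε+αω+βω = 1·1+-2·1+1·0 ≡ 1  ⇒  (a,b)_2 = -1.
v=5: a=5^0·(≡2), b=5^-1·(≡4) mod 5; (2|5)=-1, (4|5)=+1; (−1)^{0·-1·2}·(-1)^-1·(+1)^0 = -1.
v=11: a=11^1·(≡8), b=11^1·(≡5) mod 11; (8|11)=-1, (5|11)=+1; (−1)^{1·1·5}·(-1)^1·(+1)^1 = +1.
v=3: a=3^-2·(≡2), b=3^-5·(≡1) mod 3; (2|3)=-1, (1|3)=+1; (−1)^{-2·-5·1}·(-1)^-5·(+1)^-2 = -1.
v=23: a=23^2·(≡11), b=23^0·(≡21) mod 23; (11|23)=-1, (21|23)=-1; (−1)^{2·0·11}·(-1)^0·(-1)^2 = +1.
(143, -330 / ℚ) ramifies at {2, 3, 5, 13}: a division algebra.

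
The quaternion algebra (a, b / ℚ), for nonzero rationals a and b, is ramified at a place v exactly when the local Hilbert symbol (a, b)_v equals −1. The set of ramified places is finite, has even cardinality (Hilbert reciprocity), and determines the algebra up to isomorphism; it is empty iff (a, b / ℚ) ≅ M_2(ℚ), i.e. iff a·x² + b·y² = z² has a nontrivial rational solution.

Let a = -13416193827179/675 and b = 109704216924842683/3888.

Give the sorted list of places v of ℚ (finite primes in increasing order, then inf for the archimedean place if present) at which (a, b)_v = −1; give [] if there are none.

[3, 17]

Mod squares: a ≡ -601953, b ≡ 12441. Check v ∈ {∞, 2, 3, 5, 11, 13, 17, 29, 37}.
v=3: a=3^-3·(≡1), b=3^-5·(≡1) mod 3; (1|3)=+1, (1|3)=+1; (−1)^{-3·-5·1}·(+1)^-5·(+1)^-3 = -1.
v=37: a=37^3·(≡10), b=37^4·(≡30) mod 37; (10|37)=+1, (30|37)=+1; (−1)^{3·4·18}·(+1)^4·(+1)^3 = +1.
v=29: a=29^1·(≡16), b=29^1·(≡6) mod 29; (16|29)=+1, (6|29)=+1; (−1)^{1·1·14}·(+1)^1·(+1)^1 = +1.
v=13: a=13^2·(≡4), b=13^3·(≡7) mod 13; (4|13)=+1, (7|13)=-1; (−1)^{2·3·6}·(+1)^3·(-1)^2 = +1.
v=∞: -601953 < 0 and 12441 > 0  ⇒  (a,b)_∞ = +1.
v=11: a=11^1·(≡10), b=11^1·(≡1) mod 11; (10|11)=-1, (1|11)=+1; (−1)^{1·1·5}·(-1)^1·(+1)^1 = +1.
v=5: a=5^-2·(≡3), b=5^0·(≡1) mod 5; (3|5)=-1, (1|5)=+1; (−1)^{-2·0·2}·(-1)^0·(+1)^-2 = +1.
v=17: a=17^3·(≡8), b=17^4·(≡11) mod 17; (8|17)=+1, (11|17)=-1; (−1)^{3·4·8}·(+1)^4·(-1)^3 = -1.
v=2: v_2(a)=0, v_2(b)=-4; units ≡ 7, 1 (mod 8); ε·ε+αω+βω = 1·0+0·0+-4·0 ≡ 0  ⇒  (a,b)_2 = +1.
(-601953, 12441 / ℚ) ramifies at {3, 17}: a division algebra.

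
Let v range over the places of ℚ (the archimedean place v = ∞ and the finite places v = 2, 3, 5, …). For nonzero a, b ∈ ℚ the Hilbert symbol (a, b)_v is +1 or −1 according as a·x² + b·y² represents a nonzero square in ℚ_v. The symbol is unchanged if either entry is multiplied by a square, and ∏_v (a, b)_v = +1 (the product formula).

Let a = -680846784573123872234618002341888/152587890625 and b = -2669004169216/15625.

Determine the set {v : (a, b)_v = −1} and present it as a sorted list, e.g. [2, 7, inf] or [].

[3, 7, 11, inf]

Mod squares: a ≡ -102, b ≡ -154. Check v ∈ {∞, 2, 3, 5, 7, 11, 17}.
v=2: v_2(a)=33, v_2(b)=13; units ≡ 5, 3 (mod 8); ε·ε+αω+βω = 0·1+33·1+13·1 ≡ 0  ⇒  (a,b)_2 = +1.
v=3: a=3^1·(≡2), b=3^0·(≡2) mod 3; (2|3)=-1, (2|3)=-1; (−1)^{1·0·1}·(-1)^0·(-1)^1 = -1.
v=11: a=11^14·(≡2), b=11^5·(≡6) mod 11; (2|11)=-1, (6|11)=-1; (−1)^{14·5·5}·(-1)^5·(-1)^14 = -1.
v=17: a=17^5·(≡6), b=17^2·(≡2) mod 17; (6|17)=-1, (2|17)=+1; (−1)^{5·2·8}·(-1)^2·(+1)^5 = +1.
v=7: a=7^2·(≡6), b=7^1·(≡6) mod 7; (6|7)=-1, (6|7)=-1; (−1)^{2·1·3}·(-1)^1·(-1)^2 = -1.
v=5: a=5^-16·(≡2), b=5^-6·(≡4) mod 5; (2|5)=-1, (4|5)=+1; (−1)^{-16·-6·2}·(-1)^-6·(+1)^-16 = +1.
v=∞: -102 < 0 and -154 < 0  ⇒  (a,b)_∞ = -1.
(-102, -154 / ℚ) ramifies at {3, 7, 11, ∞}: a division algebra.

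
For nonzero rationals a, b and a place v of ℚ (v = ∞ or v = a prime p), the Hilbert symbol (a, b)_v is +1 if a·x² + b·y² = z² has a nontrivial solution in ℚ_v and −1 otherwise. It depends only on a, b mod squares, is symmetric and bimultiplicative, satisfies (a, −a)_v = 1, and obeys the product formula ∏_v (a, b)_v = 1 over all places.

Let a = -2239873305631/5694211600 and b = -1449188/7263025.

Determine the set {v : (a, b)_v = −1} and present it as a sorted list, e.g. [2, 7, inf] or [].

Mod squares: a ≡ -31, b ≡ -377. Check v ∈ {∞, 2, 5, 7, 11, 13, 23, 29, 31}.
v=31: a=31^3·(≡21), b=31^2·(≡26) mod 31; (21|31)=-1, (26|31)=-1; (−1)^{3·2·15}·(-1)^2·(-1)^3 = -1.
v=29: a=29^2·(≡12), b=29^1·(≡6) mod 29; (12|29)=-1, (6|29)=+1; (−1)^{2·1·14}·(-1)^1·(+1)^2 = -1.
v=5: a=5^-2·(≡1), b=5^-2·(≡2) mod 5; (1|5)=+1, (2|5)=-1; (−1)^{-2·-2·2}·(+1)^-2·(-1)^-2 = +1.
v=11: a=11^-2·(≡10), b=11^-2·(≡2) mod 11; (10|11)=-1, (2|11)=-1; (−1)^{-2·-2·5}·(-1)^-2·(-1)^-2 = +1.
v=2: v_2(a)=-4, v_2(b)=2; units ≡ 1, 7 (mod 8); ε·ε+αω+βω = 0·1+-4·0+2·0 ≡ 0  ⇒  (a,b)_2 = +1.
v=13: a=13^2·(≡11), b=13^1·(≡4) mod 13; (11|13)=-1, (4|13)=+1; (−1)^{2·1·6}·(-1)^1·(+1)^2 = -1.
v=7: a=7^-6·(≡2), b=7^-4·(≡1) mod 7; (2|7)=+1, (1|7)=+1; (−1)^{-6·-4·3}·(+1)^-4·(+1)^-6 = +1.
v=23: a=23^2·(≡15), b=23^0·(≡17) mod 23; (15|23)=-1, (17|23)=-1; (−1)^{2·0·11}·(-1)^0·(-1)^2 = +1.
v=∞: -31 < 0 and -377 < 0  ⇒  (a,b)_∞ = -1.
Ram(-31, -377) = {13, 29, 31, ∞}; no ℚ_13-point on the conic.

[13, 29, 31, inf]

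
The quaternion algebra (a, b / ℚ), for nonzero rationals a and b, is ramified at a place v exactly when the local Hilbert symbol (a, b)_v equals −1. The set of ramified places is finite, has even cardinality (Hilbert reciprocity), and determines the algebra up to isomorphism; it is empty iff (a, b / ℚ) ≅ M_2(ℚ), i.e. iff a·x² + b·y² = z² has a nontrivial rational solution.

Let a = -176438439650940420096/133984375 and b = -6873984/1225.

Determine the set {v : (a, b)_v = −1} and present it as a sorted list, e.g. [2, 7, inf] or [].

(a, b) ≡ (-102102, -1326) mod (ℚ^×)²; places V = {2, 3, 5, 7, 11, 13, 17, ∞}.
(a,b)_7: α=-3, u≡1; β=-2, v≡4 (mod 7); (1|7)=+1, (4|7)=+1; sign (−1)^0·+1^-2·+1^-3 = +1.
(a,b)_2: α=23, β=7; u≡5, v≡1 (mod 8); ε(u)ε(v)=0·0, αω(v)=23·0, βω(u)=7·1; sum ≡ 1  ⇒  -1.
(a,b)_5: α=-8, u≡3; β=-2, v≡4 (mod 5); (3|5)=-1, (4|5)=+1; sign (−1)^0·-1^-2·+1^-8 = +1.
(a,b)_11: α=1, u≡8; β=0, v≡1 (mod 11); (8|11)=-1, (1|11)=+1; sign (−1)^0·-1^0·+1^1 = +1.
(a,b)_∞: sgn(-102102)=−, sgn(-1326)=−, so -1.
(a,b)_13: α=3, u≡6; β=1, v≡11 (mod 13); (6|13)=-1, (11|13)=-1; sign (−1)^0·-1^1·-1^3 = +1.
(a,b)_3: α=11, u≡1; β=5, v≡2 (mod 3); (1|3)=+1, (2|3)=-1; sign (−1)^1·+1^5·-1^11 = +1.
(a,b)_17: α=3, u≡6; β=1, v≡10 (mod 17); (6|17)=-1, (10|17)=-1; sign (−1)^0·-1^1·-1^3 = +1.
Ram(-102102, -1326) = {2, ∞}; no ℚ_2-point on the conic.

[2, inf]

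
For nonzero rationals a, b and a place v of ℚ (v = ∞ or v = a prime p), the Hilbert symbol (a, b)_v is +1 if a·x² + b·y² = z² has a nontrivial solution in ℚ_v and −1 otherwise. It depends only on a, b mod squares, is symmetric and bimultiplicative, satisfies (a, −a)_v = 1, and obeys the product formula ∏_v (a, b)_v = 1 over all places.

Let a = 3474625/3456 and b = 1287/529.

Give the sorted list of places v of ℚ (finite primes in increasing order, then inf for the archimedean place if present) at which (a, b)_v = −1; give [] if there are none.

[2, 3, 5, 7]

Mod squares: a ≡ 2310, b ≡ 143. Check v ∈ {∞, 2, 3, 5, 7, 11, 13, 19, 23}.
v=23: a=23^0·(≡14), b=23^-2·(≡22) mod 23; (14|23)=-1, (22|23)=-1; (−1)^{0·-2·11}·(-1)^-2·(-1)^0 = +1.
v=2: v_2(a)=-7, v_2(b)=0; units ≡ 3, 7 (mod 8); ε·ε+αω+βω = 1·1+-7·0+0·1 ≡ 1  ⇒  (a,b)_2 = -1.
v=19: a=19^2·(≡4), b=19^0·(≡8) mod 19; (4|19)=+1, (8|19)=-1; (−1)^{2·0·9}·(+1)^0·(-1)^2 = +1.
v=3: a=3^-3·(≡2), b=3^2·(≡2) mod 3; (2|3)=-1, (2|3)=-1; (−1)^{-3·2·1}·(-1)^2·(-1)^-3 = -1.
v=∞: 2310 > 0 and 143 > 0  ⇒  (a,b)_∞ = +1.
v=5: a=5^3·(≡2), b=5^0·(≡3) mod 5; (2|5)=-1, (3|5)=-1; (−1)^{3·0·2}·(-1)^0·(-1)^3 = -1.
v=7: a=7^1·(≡1), b=7^0·(≡5) mod 7; (1|7)=+1, (5|7)=-1; (−1)^{1·0·3}·(+1)^0·(-1)^1 = -1.
v=13: a=13^0·(≡1), b=13^1·(≡11) mod 13; (1|13)=+1, (11|13)=-1; (−1)^{0·1·6}·(+1)^1·(-1)^0 = +1.
v=11: a=11^1·(≡5), b=11^1·(≡7) mod 11; (5|11)=+1, (7|11)=-1; (−1)^{1·1·5}·(+1)^1·(-1)^1 = +1.
Ram(2310, 143) = {2, 3, 5, 7}; no ℚ_2-point on the conic.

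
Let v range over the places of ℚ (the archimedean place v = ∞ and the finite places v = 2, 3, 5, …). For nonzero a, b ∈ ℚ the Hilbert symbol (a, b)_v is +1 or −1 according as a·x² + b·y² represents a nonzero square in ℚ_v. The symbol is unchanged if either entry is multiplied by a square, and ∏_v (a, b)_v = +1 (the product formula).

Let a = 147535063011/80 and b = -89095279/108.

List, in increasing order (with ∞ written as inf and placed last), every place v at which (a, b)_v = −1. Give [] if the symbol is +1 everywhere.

[2, 5, 29, 53]

Mod squares: a ≡ 1912855, b ≡ -32277. Check v ∈ {∞, 2, 3, 5, 7, 13, 23, 29, 31, 41, 43, 53}.
v=2: v_2(a)=-4, v_2(b)=-2; units ≡ 7, 3 (mod 8); ε·ε+αω+βω = 1·1+-4·1+-2·0 ≡ 1  ⇒  (a,b)_2 = -1.
v=∞: 1912855 > 0 and -32277 < 0  ⇒  (a,b)_∞ = +1.
v=5: a=5^-1·(≡1), b=5^0·(≡2) mod 5; (1|5)=+1, (2|5)=-1; (−1)^{-1·0·2}·(+1)^0·(-1)^-1 = -1.
v=23: a=23^2·(≡7), b=23^0·(≡19) mod 23; (7|23)=-1, (19|23)=-1; (−1)^{2·0·11}·(-1)^0·(-1)^2 = +1.
v=29: a=29^0·(≡17), b=29^1·(≡17) mod 29; (17|29)=-1, (17|29)=-1; (−1)^{0·1·14}·(-1)^1·(-1)^0 = -1.
v=53: a=53^0·(≡18), b=53^1·(≡32) mod 53; (18|53)=-1, (32|53)=-1; (−1)^{0·1·26}·(-1)^1·(-1)^0 = -1.
v=7: a=7^1·(≡3), b=7^3·(≡1) mod 7; (3|7)=-1, (1|7)=+1; (−1)^{1·3·3}·(-1)^3·(+1)^1 = +1.
v=43: a=43^1·(≡40), b=43^0·(≡23) mod 43; (40|43)=+1, (23|43)=+1; (−1)^{1·0·21}·(+1)^0·(+1)^1 = +1.
v=31: a=31^1·(≡26), b=31^0·(≡16) mod 31; (26|31)=-1, (16|31)=+1; (−1)^{1·0·15}·(-1)^0·(+1)^1 = +1.
v=41: a=41^1·(≡19), b=41^0·(≡18) mod 41; (19|41)=-1, (18|41)=+1; (−1)^{1·0·20}·(-1)^0·(+1)^1 = +1.
v=13: a=13^0·(≡12), b=13^2·(≡6) mod 13; (12|13)=+1, (6|13)=-1; (−1)^{0·2·6}·(+1)^2·(-1)^0 = +1.
v=3: a=3^6·(≡1), b=3^-3·(≡2) mod 3; (1|3)=+1, (2|3)=-1; (−1)^{6·-3·1}·(+1)^-3·(-1)^6 = +1.
Ram(1912855, -32277) = {2, 5, 29, 53}; no ℚ_2-point on the conic.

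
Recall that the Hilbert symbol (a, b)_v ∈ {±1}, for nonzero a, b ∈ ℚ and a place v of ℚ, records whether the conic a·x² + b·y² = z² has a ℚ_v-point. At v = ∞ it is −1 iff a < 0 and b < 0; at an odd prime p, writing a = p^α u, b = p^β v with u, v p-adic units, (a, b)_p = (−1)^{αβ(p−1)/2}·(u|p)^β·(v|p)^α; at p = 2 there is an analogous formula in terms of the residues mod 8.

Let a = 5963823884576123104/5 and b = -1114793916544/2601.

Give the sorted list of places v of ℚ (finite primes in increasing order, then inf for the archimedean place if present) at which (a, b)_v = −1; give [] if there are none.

(a, b) ≡ (4070, -2146) mod (ℚ^×)²; places V = {2, 3, 5, 7, 11, 17, 29, 37, ∞}.
(a,b)_5: α=-1, u≡4; β=0, v≡1 (mod 5); (4|5)=+1, (1|5)=+1; sign (−1)^0·+1^0·+1^-1 = +1.
(a,b)_17: α=0, u≡3; β=-2, v≡4 (mod 17); (3|17)=-1, (4|17)=+1; sign (−1)^0·-1^-2·+1^0 = +1.
(a,b)_11: α=3, u≡8; β=2, v≡10 (mod 11); (8|11)=-1, (10|11)=-1; sign (−1)^0·-1^2·-1^3 = -1.
(a,b)_∞: sgn(4070)=+, sgn(-2146)=−, so +1.
(a,b)_29: α=2, u≡19; β=1, v≡20 (mod 29); (19|29)=-1, (20|29)=+1; sign (−1)^0·-1^1·+1^2 = -1.
(a,b)_37: α=5, u≡3; β=3, v≡7 (mod 37); (3|37)=+1, (7|37)=+1; sign (−1)^0·+1^3·+1^5 = +1.
(a,b)_7: α=4, u≡6; β=2, v≡6 (mod 7); (6|7)=-1, (6|7)=-1; sign (−1)^0·-1^2·-1^4 = +1.
(a,b)_2: α=5, β=7; u≡3, v≡7 (mod 8); ε(u)ε(v)=1·1, αω(v)=5·0, βω(u)=7·1; sum ≡ 0  ⇒  +1.
(a,b)_3: α=0, u≡2; β=-2, v≡2 (mod 3); (2|3)=-1, (2|3)=-1; sign (−1)^0·-1^-2·-1^0 = +1.
Ram(4070, -2146) = {11, 29}; no ℚ_11-point on the conic.

[11, 29]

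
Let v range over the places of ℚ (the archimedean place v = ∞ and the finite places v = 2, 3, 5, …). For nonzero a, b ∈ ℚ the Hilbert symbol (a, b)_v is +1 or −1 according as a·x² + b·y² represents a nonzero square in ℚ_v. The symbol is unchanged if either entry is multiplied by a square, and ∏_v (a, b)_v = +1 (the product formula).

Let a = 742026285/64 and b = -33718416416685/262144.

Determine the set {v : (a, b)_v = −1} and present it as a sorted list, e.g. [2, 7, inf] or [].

[3, 11, 13, 19]

Mod squares: a ≡ 285285, b ≡ -146965. Check v ∈ {∞, 2, 3, 5, 7, 11, 13, 17, 19}.
v=17: a=17^2·(≡16), b=17^3·(≡13) mod 17; (16|17)=+1, (13|17)=+1; (−1)^{2·3·8}·(+1)^3·(+1)^2 = +1.
v=7: a=7^1·(≡4), b=7^1·(≡5) mod 7; (4|7)=+1, (5|7)=-1; (−1)^{1·1·3}·(+1)^1·(-1)^1 = +1.
v=5: a=5^1·(≡3), b=5^1·(≡2) mod 5; (3|5)=-1, (2|5)=-1; (−1)^{1·1·2}·(-1)^1·(-1)^1 = +1.
v=11: a=11^1·(≡2), b=11^2·(≡8) mod 11; (2|11)=-1, (8|11)=-1; (−1)^{1·2·5}·(-1)^2·(-1)^1 = -1.
v=13: a=13^1·(≡12), b=13^1·(≡6) mod 13; (12|13)=+1, (6|13)=-1; (−1)^{1·1·6}·(+1)^1·(-1)^1 = -1.
v=3: a=3^3·(≡1), b=3^8·(≡2) mod 3; (1|3)=+1, (2|3)=-1; (−1)^{3·8·1}·(+1)^8·(-1)^3 = -1.
v=2: v_2(a)=-6, v_2(b)=-18; units ≡ 5, 3 (mod 8); ε·ε+αω+βω = 0·1+-6·1+-18·1 ≡ 0  ⇒  (a,b)_2 = +1.
v=19: a=19^1·(≡4), b=19^1·(≡6) mod 19; (4|19)=+1, (6|19)=+1; (−1)^{1·1·9}·(+1)^1·(+1)^1 = -1.
v=∞: 285285 > 0 and -146965 < 0  ⇒  (a,b)_∞ = +1.
(285285, -146965 / ℚ) ramifies at {3, 11, 13, 19}: a division algebra.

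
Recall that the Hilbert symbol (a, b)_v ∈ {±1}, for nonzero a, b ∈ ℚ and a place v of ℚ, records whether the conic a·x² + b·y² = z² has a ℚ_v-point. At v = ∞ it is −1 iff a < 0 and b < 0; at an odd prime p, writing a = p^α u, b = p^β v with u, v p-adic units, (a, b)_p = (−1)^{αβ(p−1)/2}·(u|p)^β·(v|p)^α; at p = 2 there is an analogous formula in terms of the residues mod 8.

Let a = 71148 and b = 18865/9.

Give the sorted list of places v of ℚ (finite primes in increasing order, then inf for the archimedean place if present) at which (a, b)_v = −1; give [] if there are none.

[5, 7]

Mod squares: a ≡ 3, b ≡ 385. Check v ∈ {∞, 2, 3, 5, 7, 11}.
v=5: a=5^0·(≡3), b=5^1·(≡2) mod 5; (3|5)=-1, (2|5)=-1; (−1)^{0·1·2}·(-1)^1·(-1)^0 = -1.
v=2: v_2(a)=2, v_2(b)=0; units ≡ 3, 1 (mod 8); ε·ε+αω+βω = 1·0+2·0+0·1 ≡ 0  ⇒  (a,b)_2 = +1.
v=∞: 3 > 0 and 385 > 0  ⇒  (a,b)_∞ = +1.
v=7: a=7^2·(≡3), b=7^3·(≡3) mod 7; (3|7)=-1, (3|7)=-1; (−1)^{2·3·3}·(-1)^3·(-1)^2 = -1.
v=11: a=11^2·(≡5), b=11^1·(≡6) mod 11; (5|11)=+1, (6|11)=-1; (−1)^{2·1·5}·(+1)^1·(-1)^2 = +1.
v=3: a=3^1·(≡1), b=3^-2·(≡1) mod 3; (1|3)=+1, (1|3)=+1; (−1)^{1·-2·1}·(+1)^-2·(+1)^1 = +1.
|Ram(3, 385)| = 2, even; anisotropic at {5, 7}.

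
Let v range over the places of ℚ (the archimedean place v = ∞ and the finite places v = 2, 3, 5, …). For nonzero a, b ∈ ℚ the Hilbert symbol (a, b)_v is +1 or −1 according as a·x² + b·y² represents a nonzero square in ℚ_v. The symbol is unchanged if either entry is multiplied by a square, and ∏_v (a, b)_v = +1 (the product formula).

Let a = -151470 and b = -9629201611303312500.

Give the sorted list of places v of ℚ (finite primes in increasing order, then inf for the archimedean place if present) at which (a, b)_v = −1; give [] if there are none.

[2, 3, 5, 7, 17, inf]

(a, b) ≡ (-1870, -74613) mod (ℚ^×)²; places V = {2, 3, 5, 7, 11, 17, 19, ∞}.
(a,b)_3: α=4, u≡2; β=11, v≡2 (mod 3); (2|3)=-1, (2|3)=-1; sign (−1)^0·-1^11·-1^4 = -1.
(a,b)_11: α=1, u≡2; β=3, v≡9 (mod 11); (2|11)=-1, (9|11)=+1; sign (−1)^1·-1^3·+1^1 = +1.
(a,b)_7: α=0, u≡3; β=1, v≡2 (mod 7); (3|7)=-1, (2|7)=+1; sign (−1)^0·-1^1·+1^0 = -1.
(a,b)_19: α=0, u≡17; β=1, v≡5 (mod 19); (17|19)=+1, (5|19)=+1; sign (−1)^0·+1^1·+1^0 = +1.
(a,b)_∞: sgn(-1870)=−, sgn(-74613)=−, so -1.
(a,b)_5: α=1, u≡1; β=6, v≡3 (mod 5); (1|5)=+1, (3|5)=-1; sign (−1)^0·+1^6·-1^1 = -1.
(a,b)_2: α=1, β=2; u≡1, v≡3 (mod 8); ε(u)ε(v)=0·1, αω(v)=1·1, βω(u)=2·0; sum ≡ 1  ⇒  -1.
(a,b)_17: α=1, u≡15; β=3, v≡7 (mod 17); (15|17)=+1, (7|17)=-1; sign (−1)^0·+1^3·-1^1 = -1.
(-1870, -74613 / ℚ) ramifies at {2, 3, 5, 7, 17, ∞}: a division algebra.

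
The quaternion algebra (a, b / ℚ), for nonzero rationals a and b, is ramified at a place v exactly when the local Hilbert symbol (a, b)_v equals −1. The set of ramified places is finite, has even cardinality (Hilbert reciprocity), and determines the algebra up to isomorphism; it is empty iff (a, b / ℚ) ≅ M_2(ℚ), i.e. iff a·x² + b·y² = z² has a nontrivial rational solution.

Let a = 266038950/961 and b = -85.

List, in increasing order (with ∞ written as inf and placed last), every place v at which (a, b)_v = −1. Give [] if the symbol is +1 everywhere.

Mod squares: a ≡ 102, b ≡ -85. Check v ∈ {∞, 2, 3, 5, 17, 19, 31}.
v=17: a=17^3·(≡10), b=17^1·(≡12) mod 17; (10|17)=-1, (12|17)=-1; (−1)^{3·1·8}·(-1)^1·(-1)^3 = +1.
v=3: a=3^1·(≡1), b=3^0·(≡2) mod 3; (1|3)=+1, (2|3)=-1; (−1)^{1·0·1}·(+1)^0·(-1)^1 = -1.
v=5: a=5^2·(≡3), b=5^1·(≡3) mod 5; (3|5)=-1, (3|5)=-1; (−1)^{2·1·2}·(-1)^1·(-1)^2 = -1.
v=31: a=31^-2·(≡19), b=31^0·(≡8) mod 31; (19|31)=+1, (8|31)=+1; (−1)^{-2·0·15}·(+1)^0·(+1)^-2 = +1.
v=2: v_2(a)=1, v_2(b)=0; units ≡ 3, 3 (mod 8); ε·ε+αω+βω = 1·1+1·1+0·1 ≡ 0  ⇒  (a,b)_2 = +1.
v=∞: 102 > 0 and -85 < 0  ⇒  (a,b)_∞ = +1.
v=19: a=19^2·(≡17), b=19^0·(≡10) mod 19; (17|19)=+1, (10|19)=-1; (−1)^{2·0·9}·(+1)^0·(-1)^2 = +1.
|Ram(102, -85)| = 2, even; anisotropic at {3, 5}.

[3, 5]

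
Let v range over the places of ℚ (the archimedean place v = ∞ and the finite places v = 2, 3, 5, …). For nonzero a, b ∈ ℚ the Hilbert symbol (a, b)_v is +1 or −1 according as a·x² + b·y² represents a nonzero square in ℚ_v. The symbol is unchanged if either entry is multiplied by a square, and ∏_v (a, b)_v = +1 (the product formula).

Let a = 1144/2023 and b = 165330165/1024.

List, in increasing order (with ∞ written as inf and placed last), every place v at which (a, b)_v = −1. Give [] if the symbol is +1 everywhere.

[2, 5]

(a, b) ≡ (2002, 165) mod (ℚ^×)²; places V = {2, 3, 5, 7, 11, 13, 17, ∞}.
(a,b)_7: α=-1, u≡5; β=2, v≡4 (mod 7); (5|7)=-1, (4|7)=+1; sign (−1)^0·-1^2·+1^-1 = +1.
(a,b)_2: α=3, β=-10; u≡1, v≡5 (mod 8); ε(u)ε(v)=0·0, αω(v)=3·1, βω(u)=-10·0; sum ≡ 1  ⇒  -1.
(a,b)_∞: sgn(2002)=+, sgn(165)=+, so +1.
(a,b)_3: α=0, u≡1; β=1, v≡1 (mod 3); (1|3)=+1, (1|3)=+1; sign (−1)^0·+1^1·+1^0 = +1.
(a,b)_17: α=-2, u≡8; β=0, v≡12 (mod 17); (8|17)=+1, (12|17)=-1; sign (−1)^0·+1^0·-1^-2 = +1.
(a,b)_13: α=1, u≡11; β=2, v≡10 (mod 13); (11|13)=-1, (10|13)=+1; sign (−1)^0·-1^2·+1^1 = +1.
(a,b)_11: α=1, u≡6; β=3, v≡3 (mod 11); (6|11)=-1, (3|11)=+1; sign (−1)^1·-1^3·+1^1 = +1.
(a,b)_5: α=0, u≡3; β=1, v≡2 (mod 5); (3|5)=-1, (2|5)=-1; sign (−1)^0·-1^1·-1^0 = -1.
(2002, 165 / ℚ) ramifies at {2, 5}: a division algebra.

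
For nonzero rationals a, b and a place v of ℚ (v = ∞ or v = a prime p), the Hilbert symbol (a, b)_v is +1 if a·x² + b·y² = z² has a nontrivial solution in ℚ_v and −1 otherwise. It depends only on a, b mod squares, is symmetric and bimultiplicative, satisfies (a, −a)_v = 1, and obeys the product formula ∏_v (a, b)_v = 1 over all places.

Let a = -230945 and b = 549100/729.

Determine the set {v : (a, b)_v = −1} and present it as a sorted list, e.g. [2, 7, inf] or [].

[2, 11, 13, 19]

(a, b) ≡ (-230945, 19) mod (ℚ^×)²; places V = {2, 3, 5, 11, 13, 17, 19, ∞}.
(a,b)_11: α=1, u≡4; β=0, v≡8 (mod 11); (4|11)=+1, (8|11)=-1; sign (−1)^0·+1^0·-1^1 = -1.
(a,b)_∞: sgn(-230945)=−, sgn(19)=+, so +1.
(a,b)_3: α=0, u≡1; β=-6, v≡1 (mod 3); (1|3)=+1, (1|3)=+1; sign (−1)^0·+1^-6·+1^0 = +1.
(a,b)_2: α=0, β=2; u≡7, v≡3 (mod 8); ε(u)ε(v)=1·1, αω(v)=0·1, βω(u)=2·0; sum ≡ 1  ⇒  -1.
(a,b)_19: α=1, u≡5; β=1, v≡11 (mod 19); (5|19)=+1, (11|19)=+1; sign (−1)^1·+1^1·+1^1 = -1.
(a,b)_13: α=1, u≡6; β=0, v≡6 (mod 13); (6|13)=-1, (6|13)=-1; sign (−1)^0·-1^0·-1^1 = -1.
(a,b)_5: α=1, u≡1; β=2, v≡1 (mod 5); (1|5)=+1, (1|5)=+1; sign (−1)^0·+1^2·+1^1 = +1.
(a,b)_17: α=1, u≡15; β=2, v≡2 (mod 17); (15|17)=+1, (2|17)=+1; sign (−1)^0·+1^2·+1^1 = +1.
|Ram(-230945, 19)| = 4, even; anisotropic at {2, 11, 13, 19}.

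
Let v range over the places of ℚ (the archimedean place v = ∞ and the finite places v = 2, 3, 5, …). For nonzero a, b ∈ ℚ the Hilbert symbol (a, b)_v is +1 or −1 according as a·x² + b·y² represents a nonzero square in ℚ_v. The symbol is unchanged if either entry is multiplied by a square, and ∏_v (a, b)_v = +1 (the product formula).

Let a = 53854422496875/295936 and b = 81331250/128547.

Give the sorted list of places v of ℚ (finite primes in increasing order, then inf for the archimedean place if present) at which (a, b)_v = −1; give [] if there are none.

(a, b) ≡ (195, 2310) mod (ℚ^×)²; places V = {2, 3, 5, 7, 11, 13, 17, 23, ∞}.
(a,b)_∞: sgn(195)=+, sgn(2310)=+, so +1.
(a,b)_23: α=0, u≡5; β=-2, v≡20 (mod 23); (5|23)=-1, (20|23)=-1; sign (−1)^0·-1^-2·-1^0 = +1.
(a,b)_5: α=5, u≡4; β=5, v≡3 (mod 5); (4|5)=+1, (3|5)=-1; sign (−1)^0·+1^5·-1^5 = -1.
(a,b)_17: α=-2, u≡15; β=0, v≡2 (mod 17); (15|17)=+1, (2|17)=+1; sign (−1)^0·+1^0·+1^-2 = +1.
(a,b)_7: α=4, u≡5; β=1, v≡4 (mod 7); (5|7)=-1, (4|7)=+1; sign (−1)^0·-1^1·+1^4 = -1.
(a,b)_11: α=2, u≡7; β=1, v≡1 (mod 11); (7|11)=-1, (1|11)=+1; sign (−1)^0·-1^1·+1^2 = -1.
(a,b)_2: α=-10, β=1; u≡3, v≡3 (mod 8); ε(u)ε(v)=1·1, αω(v)=-10·1, βω(u)=1·1; sum ≡ 0  ⇒  +1.
(a,b)_13: α=3, u≡6; β=2, v≡1 (mod 13); (6|13)=-1, (1|13)=+1; sign (−1)^0·-1^2·+1^3 = +1.
(a,b)_3: α=3, u≡2; β=-5, v≡2 (mod 3); (2|3)=-1, (2|3)=-1; sign (−1)^1·-1^-5·-1^3 = -1.
|Ram(195, 2310)| = 4, even; anisotropic at {3, 5, 7, 11}.

[3, 5, 7, 11]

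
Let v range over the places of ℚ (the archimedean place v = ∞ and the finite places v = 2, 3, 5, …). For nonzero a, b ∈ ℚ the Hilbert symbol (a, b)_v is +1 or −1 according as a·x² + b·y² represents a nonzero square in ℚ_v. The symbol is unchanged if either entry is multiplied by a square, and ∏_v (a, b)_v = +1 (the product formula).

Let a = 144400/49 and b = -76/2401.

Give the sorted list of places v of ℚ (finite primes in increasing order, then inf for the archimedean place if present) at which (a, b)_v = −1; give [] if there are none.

[]

Mod squares: a ≡ 1, b ≡ -19. Check v ∈ {∞, 2, 5, 7, 19}.
v=5: a=5^2·(≡4), b=5^0·(≡4) mod 5; (4|5)=+1, (4|5)=+1; (−1)^{2·0·2}·(+1)^0·(+1)^2 = +1.
v=2: v_2(a)=4, v_2(b)=2; units ≡ 1, 5 (mod 8); ε·ε+αω+βω = 0·0+4·1+2·0 ≡ 0  ⇒  (a,b)_2 = +1.
v=7: a=7^-2·(≡4), b=7^-4·(≡1) mod 7; (4|7)=+1, (1|7)=+1; (−1)^{-2·-4·3}·(+1)^-4·(+1)^-2 = +1.
v=∞: 1 > 0 and -19 < 0  ⇒  (a,b)_∞ = +1.
v=19: a=19^2·(≡7), b=19^1·(≡13) mod 19; (7|19)=+1, (13|19)=-1; (−1)^{2·1·9}·(+1)^1·(-1)^2 = +1.
Every local symbol is +1, so the conic 1·x² + -19·y² = z² has ℚ_v-points for all v and hence a ℚ-point; (a, b / ℚ) ≅ M_2(ℚ).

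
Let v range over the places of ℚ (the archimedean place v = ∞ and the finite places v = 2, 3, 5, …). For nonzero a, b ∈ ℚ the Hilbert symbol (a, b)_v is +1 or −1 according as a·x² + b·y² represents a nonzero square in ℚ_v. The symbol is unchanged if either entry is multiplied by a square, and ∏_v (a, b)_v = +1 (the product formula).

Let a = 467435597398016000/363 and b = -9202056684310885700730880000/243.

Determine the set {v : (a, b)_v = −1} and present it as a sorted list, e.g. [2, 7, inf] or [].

[3, 19]

Mod squares: a ≡ 6630, b ≡ -34086. Check v ∈ {∞, 2, 3, 5, 7, 11, 13, 17, 19, 23}.
v=19: a=19^2·(≡13), b=19^3·(≡7) mod 19; (13|19)=-1, (7|19)=+1; (−1)^{2·3·9}·(-1)^3·(+1)^2 = -1.
v=13: a=13^3·(≡1), b=13^5·(≡10) mod 13; (1|13)=+1, (10|13)=+1; (−1)^{3·5·6}·(+1)^5·(+1)^3 = +1.
v=3: a=3^-1·(≡2), b=3^-5·(≡2) mod 3; (2|3)=-1, (2|3)=-1; (−1)^{-1·-5·1}·(-1)^-5·(-1)^-1 = -1.
v=2: v_2(a)=19, v_2(b)=25; units ≡ 3, 5 (mod 8); ε·ε+αω+βω = 1·0+19·1+25·1 ≡ 0  ⇒  (a,b)_2 = +1.
v=23: a=23^2·(≡12), b=23^3·(≡12) mod 23; (12|23)=+1, (12|23)=+1; (−1)^{2·3·11}·(+1)^3·(+1)^2 = +1.
v=5: a=5^3·(≡1), b=5^4·(≡4) mod 5; (1|5)=+1, (4|5)=+1; (−1)^{3·4·2}·(+1)^4·(+1)^3 = +1.
v=11: a=11^-2·(≡2), b=11^0·(≡4) mod 11; (2|11)=-1, (4|11)=+1; (−1)^{-2·0·5}·(-1)^0·(+1)^-2 = +1.
v=7: a=7^0·(≡2), b=7^2·(≡4) mod 7; (2|7)=+1, (4|7)=+1; (−1)^{0·2·3}·(+1)^2·(+1)^0 = +1.
v=∞: 6630 > 0 and -34086 < 0  ⇒  (a,b)_∞ = +1.
v=17: a=17^1·(≡1), b=17^2·(≡15) mod 17; (1|17)=+1, (15|17)=+1; (−1)^{1·2·8}·(+1)^2·(+1)^1 = +1.
(6630, -34086 / ℚ) ramifies at {3, 19}: a division algebra.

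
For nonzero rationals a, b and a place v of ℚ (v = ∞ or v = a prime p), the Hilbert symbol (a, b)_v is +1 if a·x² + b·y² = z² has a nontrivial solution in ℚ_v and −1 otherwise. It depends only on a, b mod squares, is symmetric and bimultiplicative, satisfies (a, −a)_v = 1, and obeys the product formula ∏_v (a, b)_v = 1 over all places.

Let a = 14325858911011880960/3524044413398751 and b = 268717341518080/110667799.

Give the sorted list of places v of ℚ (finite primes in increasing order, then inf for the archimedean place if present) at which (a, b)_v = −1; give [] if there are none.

[2, 5, 17, 29]

Mod squares: a ≡ 20735, b ≡ 352495. Check v ∈ {∞, 2, 3, 5, 7, 11, 13, 17, 19, 29, 31, 37}.
v=5: a=5^1·(≡2), b=5^1·(≡4) mod 5; (2|5)=-1, (4|5)=+1; (−1)^{1·1·2}·(-1)^1·(+1)^1 = -1.
v=7: a=7^6·(≡4), b=7^4·(≡6) mod 7; (4|7)=+1, (6|7)=-1; (−1)^{6·4·3}·(+1)^4·(-1)^6 = +1.
v=29: a=29^-1·(≡21), b=29^-1·(≡24) mod 29; (21|29)=-1, (24|29)=+1; (−1)^{-1·-1·14}·(-1)^-1·(+1)^-1 = -1.
v=37: a=37^2·(≡5), b=37^2·(≡9) mod 37; (5|37)=-1, (9|37)=+1; (−1)^{2·2·18}·(-1)^2·(+1)^2 = +1.
v=∞: 20735 > 0 and 352495 > 0  ⇒  (a,b)_∞ = +1.
v=3: a=3^-6·(≡2), b=3^0·(≡1) mod 3; (2|3)=-1, (1|3)=+1; (−1)^{-6·0·1}·(-1)^0·(+1)^-6 = +1.
v=19: a=19^-4·(≡16), b=19^-2·(≡7) mod 19; (16|19)=+1, (7|19)=+1; (−1)^{-4·-2·9}·(+1)^-2·(+1)^-4 = +1.
v=2: v_2(a)=14, v_2(b)=8; units ≡ 7, 7 (mod 8); ε·ε+αω+βω = 1·1+14·0+8·0 ≡ 1  ⇒  (a,b)_2 = -1.
v=17: a=17^4·(≡6), b=17^3·(≡5) mod 17; (6|17)=-1, (5|17)=-1; (−1)^{4·3·8}·(-1)^3·(-1)^4 = -1.
v=11: a=11^-3·(≡4), b=11^-1·(≡7) mod 11; (4|11)=+1, (7|11)=-1; (−1)^{-3·-1·5}·(+1)^-1·(-1)^-3 = +1.
v=13: a=13^1·(≡1), b=13^1·(≡12) mod 13; (1|13)=+1, (12|13)=+1; (−1)^{1·1·6}·(+1)^1·(+1)^1 = +1.
v=31: a=31^-2·(≡27), b=31^-2·(≡16) mod 31; (27|31)=-1, (16|31)=+1; (−1)^{-2·-2·15}·(-1)^-2·(+1)^-2 = +1.
|Ram(20735, 352495)| = 4, even; anisotropic at {2, 5, 17, 29}.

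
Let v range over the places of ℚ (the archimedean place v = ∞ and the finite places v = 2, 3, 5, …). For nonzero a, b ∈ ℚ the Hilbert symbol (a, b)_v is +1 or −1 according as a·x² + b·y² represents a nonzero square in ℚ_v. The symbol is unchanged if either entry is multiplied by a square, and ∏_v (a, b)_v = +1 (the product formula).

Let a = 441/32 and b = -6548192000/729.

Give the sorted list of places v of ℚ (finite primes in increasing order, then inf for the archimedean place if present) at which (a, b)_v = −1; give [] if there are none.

[2, 5]

(a, b) ≡ (2, -1023155) mod (ℚ^×)²; places V = {2, 3, 5, 7, 23, 31, 41, ∞}.
(a,b)_5: α=0, u≡3; β=3, v≡1 (mod 5); (3|5)=-1, (1|5)=+1; sign (−1)^0·-1^3·+1^0 = -1.
(a,b)_23: α=0, u≡3; β=1, v≡19 (mod 23); (3|23)=+1, (19|23)=-1; sign (−1)^0·+1^1·-1^0 = +1.
(a,b)_31: α=0, u≡7; β=1, v≡1 (mod 31); (7|31)=+1, (1|31)=+1; sign (−1)^0·+1^1·+1^0 = +1.
(a,b)_7: α=2, u≡4; β=1, v≡4 (mod 7); (4|7)=+1, (4|7)=+1; sign (−1)^0·+1^1·+1^2 = +1.
(a,b)_∞: sgn(2)=+, sgn(-1023155)=−, so +1.
(a,b)_41: α=0, u≡33; β=1, v≡12 (mod 41); (33|41)=+1, (12|41)=-1; sign (−1)^0·+1^1·-1^0 = +1.
(a,b)_2: α=-5, β=8; u≡1, v≡5 (mod 8); ε(u)ε(v)=0·0, αω(v)=-5·1, βω(u)=8·0; sum ≡ 1  ⇒  -1.
(a,b)_3: α=2, u≡2; β=-6, v≡1 (mod 3); (2|3)=-1, (1|3)=+1; sign (−1)^0·-1^-6·+1^2 = +1.
|Ram(2, -1023155)| = 2, even; anisotropic at {2, 5}.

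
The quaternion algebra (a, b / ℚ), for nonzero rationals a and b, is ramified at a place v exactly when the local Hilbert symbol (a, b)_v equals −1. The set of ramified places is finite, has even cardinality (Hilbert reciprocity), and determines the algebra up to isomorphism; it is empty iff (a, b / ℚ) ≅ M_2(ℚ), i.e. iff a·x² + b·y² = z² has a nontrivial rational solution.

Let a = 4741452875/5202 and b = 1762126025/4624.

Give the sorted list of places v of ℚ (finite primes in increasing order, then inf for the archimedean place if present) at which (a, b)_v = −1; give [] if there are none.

(a, b) ≡ (451030, 582521) mod (ℚ^×)²; places V = {2, 3, 5, 11, 17, 19, 23, 29, 31, 37, 43, 53, ∞}.
(a,b)_43: α=0, u≡3; β=1, v≡20 (mod 43); (3|43)=-1, (20|43)=-1; sign (−1)^0·-1^1·-1^0 = -1.
(a,b)_3: α=-2, u≡1; β=0, v≡2 (mod 3); (1|3)=+1, (2|3)=-1; sign (−1)^0·+1^0·-1^-2 = +1.
(a,b)_29: α=2, u≡25; β=0, v≡12 (mod 29); (25|29)=+1, (12|29)=-1; sign (−1)^0·+1^0·-1^2 = +1.
(a,b)_53: α=1, u≡23; β=0, v≡32 (mod 53); (23|53)=-1, (32|53)=-1; sign (−1)^0·-1^0·-1^1 = -1.
(a,b)_37: α=1, u≡6; β=0, v≡11 (mod 37); (6|37)=-1, (11|37)=+1; sign (−1)^0·-1^0·+1^1 = +1.
(a,b)_5: α=3, u≡4; β=2, v≡4 (mod 5); (4|5)=+1, (4|5)=+1; sign (−1)^0·+1^2·+1^3 = +1.
(a,b)_19: α=0, u≡8; β=1, v≡15 (mod 19); (8|19)=-1, (15|19)=-1; sign (−1)^0·-1^1·-1^0 = -1.
(a,b)_2: α=-1, β=-4; u≡3, v≡1 (mod 8); ε(u)ε(v)=1·0, αω(v)=-1·0, βω(u)=-4·1; sum ≡ 0  ⇒  +1.
(a,b)_17: α=-2, u≡11; β=-2, v≡16 (mod 17); (11|17)=-1, (16|17)=+1; sign (−1)^0·-1^-2·+1^-2 = +1.
(a,b)_31: α=0, u≡22; β=1, v≡18 (mod 31); (22|31)=-1, (18|31)=+1; sign (−1)^0·-1^1·+1^0 = -1.
(a,b)_11: α=0, u≡6; β=2, v≡1 (mod 11); (6|11)=-1, (1|11)=+1; sign (−1)^0·-1^2·+1^0 = +1.
(a,b)_∞: sgn(451030)=+, sgn(582521)=+, so +1.
(a,b)_23: α=1, u≡11; β=1, v≡2 (mod 23); (11|23)=-1, (2|23)=+1; sign (−1)^1·-1^1·+1^1 = +1.
(451030, 582521 / ℚ) ramifies at {19, 31, 43, 53}: a division algebra.

[19, 31, 43, 53]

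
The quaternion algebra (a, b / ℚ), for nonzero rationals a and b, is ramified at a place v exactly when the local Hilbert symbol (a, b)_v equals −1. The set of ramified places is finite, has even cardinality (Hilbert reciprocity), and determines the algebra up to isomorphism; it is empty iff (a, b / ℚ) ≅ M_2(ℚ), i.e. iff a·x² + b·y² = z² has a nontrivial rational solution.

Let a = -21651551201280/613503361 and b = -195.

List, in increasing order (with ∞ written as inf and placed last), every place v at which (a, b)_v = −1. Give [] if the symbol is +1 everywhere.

(a, b) ≡ (-2730, -195) mod (ℚ^×)²; places V = {2, 3, 5, 7, 11, 13, 17, 23, 31, 47, ∞}.
(a,b)_7: α=1, u≡4; β=0, v≡1 (mod 7); (4|7)=+1, (1|7)=+1; sign (−1)^0·+1^0·+1^1 = +1.
(a,b)_5: α=1, u≡4; β=1, v≡1 (mod 5); (4|5)=+1, (1|5)=+1; sign (−1)^0·+1^1·+1^1 = +1.
(a,b)_23: α=2, u≡20; β=0, v≡12 (mod 23); (20|23)=-1, (12|23)=+1; sign (−1)^0·-1^0·+1^2 = +1.
(a,b)_31: α=-2, u≡29; β=0, v≡22 (mod 31); (29|31)=-1, (22|31)=-1; sign (−1)^0·-1^0·-1^-2 = +1.
(a,b)_3: α=1, u≡2; β=1, v≡1 (mod 3); (2|3)=-1, (1|3)=+1; sign (−1)^1·-1^1·+1^1 = +1.
(a,b)_47: α=-2, u≡40; β=0, v≡40 (mod 47); (40|47)=-1, (40|47)=-1; sign (−1)^0·-1^0·-1^-2 = +1.
(a,b)_∞: sgn(-2730)=−, sgn(-195)=−, so -1.
(a,b)_2: α=11, β=0; u≡3, v≡5 (mod 8); ε(u)ε(v)=1·0, αω(v)=11·1, βω(u)=0·1; sum ≡ 1  ⇒  -1.
(a,b)_13: α=1, u≡2; β=1, v≡11 (mod 13); (2|13)=-1, (11|13)=-1; sign (−1)^0·-1^1·-1^1 = +1.
(a,b)_11: α=4, u≡1; β=0, v≡3 (mod 11); (1|11)=+1, (3|11)=+1; sign (−1)^0·+1^0·+1^4 = +1.
(a,b)_17: α=-2, u≡11; β=0, v≡9 (mod 17); (11|17)=-1, (9|17)=+1; sign (−1)^0·-1^0·+1^-2 = +1.
|Ram(-2730, -195)| = 2, even; anisotropic at {2, ∞}.

[2, inf]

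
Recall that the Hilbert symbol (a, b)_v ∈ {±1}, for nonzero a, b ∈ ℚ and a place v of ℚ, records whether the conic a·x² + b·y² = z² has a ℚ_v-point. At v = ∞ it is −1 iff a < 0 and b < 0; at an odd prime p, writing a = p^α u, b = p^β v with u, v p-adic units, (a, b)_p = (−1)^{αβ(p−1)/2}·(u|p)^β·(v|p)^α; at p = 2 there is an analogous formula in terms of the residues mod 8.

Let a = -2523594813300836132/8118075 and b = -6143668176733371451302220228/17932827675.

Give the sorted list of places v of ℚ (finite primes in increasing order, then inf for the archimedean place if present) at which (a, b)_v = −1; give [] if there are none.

Mod squares: a ≡ -504339, b ≡ -38019. Check v ∈ {∞, 2, 3, 5, 7, 11, 13, 17, 19, 23, 29, 31, 47}.
v=13: a=13^2·(≡12), b=13^2·(≡8) mod 13; (12|13)=+1, (8|13)=-1; (−1)^{2·2·6}·(+1)^2·(-1)^2 = +1.
v=5: a=5^-2·(≡1), b=5^-2·(≡1) mod 5; (1|5)=+1, (1|5)=+1; (−1)^{-2·-2·2}·(+1)^-2·(+1)^-2 = +1.
v=11: a=11^3·(≡8), b=11^4·(≡7) mod 11; (8|11)=-1, (7|11)=-1; (−1)^{3·4·5}·(-1)^4·(-1)^3 = -1.
v=19: a=19^2·(≡7), b=19^3·(≡13) mod 19; (7|19)=+1, (13|19)=-1; (−1)^{2·3·9}·(+1)^3·(-1)^2 = +1.
v=23: a=23^2·(≡14), b=23^3·(≡4) mod 23; (14|23)=-1, (4|23)=+1; (−1)^{2·3·11}·(-1)^3·(+1)^2 = -1.
v=31: a=31^3·(≡27), b=31^6·(≡14) mod 31; (27|31)=-1, (14|31)=+1; (−1)^{3·6·15}·(-1)^6·(+1)^3 = +1.
v=29: a=29^1·(≡4), b=29^1·(≡4) mod 29; (4|29)=+1, (4|29)=+1; (−1)^{1·1·14}·(+1)^1·(+1)^1 = +1.
v=2: v_2(a)=2, v_2(b)=2; units ≡ 5, 5 (mod 8); ε·ε+αω+βω = 0·0+2·1+2·1 ≡ 0  ⇒  (a,b)_2 = +1.
v=47: a=47^-2·(≡6), b=47^-4·(≡24) mod 47; (6|47)=+1, (24|47)=+1; (−1)^{-2·-4·23}·(+1)^-4·(+1)^-2 = +1.
v=∞: -504339 < 0 and -38019 < 0  ⇒  (a,b)_∞ = -1.
v=17: a=17^1·(≡8), b=17^2·(≡3) mod 17; (8|17)=+1, (3|17)=-1; (−1)^{1·2·8}·(+1)^2·(-1)^1 = -1.
v=7: a=7^-2·(≡4), b=7^-2·(≡6) mod 7; (4|7)=+1, (6|7)=-1; (−1)^{-2·-2·3}·(+1)^-2·(-1)^-2 = +1.
v=3: a=3^-1·(≡1), b=3^-1·(≡2) mod 3; (1|3)=+1, (2|3)=-1; (−1)^{-1·-1·1}·(+1)^-1·(-1)^-1 = +1.
(-504339, -38019 / ℚ) ramifies at {11, 17, 23, ∞}: a division algebra.

[11, 17, 23, inf]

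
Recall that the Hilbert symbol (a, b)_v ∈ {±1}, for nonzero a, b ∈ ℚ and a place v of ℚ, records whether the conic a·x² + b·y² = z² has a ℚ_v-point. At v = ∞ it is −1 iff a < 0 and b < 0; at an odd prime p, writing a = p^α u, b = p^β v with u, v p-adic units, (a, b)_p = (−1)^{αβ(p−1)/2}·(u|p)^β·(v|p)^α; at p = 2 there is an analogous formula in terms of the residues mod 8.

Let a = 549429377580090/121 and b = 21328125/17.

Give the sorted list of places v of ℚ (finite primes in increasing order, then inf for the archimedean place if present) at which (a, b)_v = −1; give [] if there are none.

Mod squares: a ≡ 9690, b ≡ 23205. Check v ∈ {∞, 2, 3, 5, 7, 11, 13, 17, 19, 23, 29}.
v=5: a=5^1·(≡3), b=5^7·(≡4) mod 5; (3|5)=-1, (4|5)=+1; (−1)^{1·7·2}·(-1)^7·(+1)^1 = -1.
v=∞: 9690 > 0 and 23205 > 0  ⇒  (a,b)_∞ = +1.
v=29: a=29^2·(≡7), b=29^0·(≡1) mod 29; (7|29)=+1, (1|29)=+1; (−1)^{2·0·14}·(+1)^0·(+1)^2 = +1.
v=11: a=11^-2·(≡7), b=11^0·(≡10) mod 11; (7|11)=-1, (10|11)=-1; (−1)^{-2·0·5}·(-1)^0·(-1)^-2 = +1.
v=23: a=23^2·(≡22), b=23^0·(≡20) mod 23; (22|23)=-1, (20|23)=-1; (−1)^{2·0·11}·(-1)^0·(-1)^2 = +1.
v=19: a=19^1·(≡16), b=19^0·(≡1) mod 19; (16|19)=+1, (1|19)=+1; (−1)^{1·0·9}·(+1)^0·(+1)^1 = +1.
v=7: a=7^2·(≡2), b=7^1·(≡2) mod 7; (2|7)=+1, (2|7)=+1; (−1)^{2·1·3}·(+1)^1·(+1)^2 = +1.
v=13: a=13^0·(≡5), b=13^1·(≡3) mod 13; (5|13)=-1, (3|13)=+1; (−1)^{0·1·6}·(-1)^1·(+1)^0 = -1.
v=3: a=3^3·(≡2), b=3^1·(≡1) mod 3; (2|3)=-1, (1|3)=+1; (−1)^{3·1·1}·(-1)^1·(+1)^3 = +1.
v=17: a=17^3·(≡13), b=17^-1·(≡10) mod 17; (13|17)=+1, (10|17)=-1; (−1)^{3·-1·8}·(+1)^-1·(-1)^3 = -1.
v=2: v_2(a)=1, v_2(b)=0; units ≡ 5, 5 (mod 8); ε·ε+αω+βω = 0·0+1·1+0·1 ≡ 1  ⇒  (a,b)_2 = -1.
Ram(9690, 23205) = {2, 5, 13, 17}; no ℚ_2-point on the conic.

[2, 5, 13, 17]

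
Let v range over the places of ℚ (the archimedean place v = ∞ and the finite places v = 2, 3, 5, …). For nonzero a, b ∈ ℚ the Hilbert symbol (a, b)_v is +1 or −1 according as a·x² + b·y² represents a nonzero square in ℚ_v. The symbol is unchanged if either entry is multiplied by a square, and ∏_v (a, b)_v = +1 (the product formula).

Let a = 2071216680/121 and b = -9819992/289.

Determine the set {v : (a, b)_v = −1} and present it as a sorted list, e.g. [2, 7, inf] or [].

[5, 41]

(a, b) ≡ (3063930, -50102) mod (ℚ^×)²; places V = {2, 3, 5, 7, 11, 13, 17, 41, 47, 53, ∞}.
(a,b)_47: α=1, u≡32; β=1, v≡44 (mod 47); (32|47)=+1, (44|47)=-1; sign (−1)^1·+1^1·-1^1 = +1.
(a,b)_5: α=1, u≡1; β=0, v≡2 (mod 5); (1|5)=+1, (2|5)=-1; sign (−1)^0·+1^0·-1^1 = -1.
(a,b)_41: α=1, u≡7; β=1, v≡5 (mod 41); (7|41)=-1, (5|41)=+1; sign (−1)^0·-1^1·+1^1 = -1.
(a,b)_53: α=1, u≡36; β=0, v≡29 (mod 53); (36|53)=+1, (29|53)=+1; sign (−1)^0·+1^0·+1^1 = +1.
(a,b)_2: α=3, β=3; u≡5, v≡5 (mod 8); ε(u)ε(v)=0·0, αω(v)=3·1, βω(u)=3·1; sum ≡ 0  ⇒  +1.
(a,b)_17: α=0, u≡11; β=-2, v≡7 (mod 17); (11|17)=-1, (7|17)=-1; sign (−1)^0·-1^-2·-1^0 = +1.
(a,b)_3: α=1, u≡2; β=0, v≡1 (mod 3); (2|3)=-1, (1|3)=+1; sign (−1)^0·-1^0·+1^1 = +1.
(a,b)_11: α=-2, u≡5; β=0, v≡9 (mod 11); (5|11)=+1, (9|11)=+1; sign (−1)^0·+1^0·+1^-2 = +1.
(a,b)_7: α=0, u≡4; β=2, v≡1 (mod 7); (4|7)=+1, (1|7)=+1; sign (−1)^0·+1^2·+1^0 = +1.
(a,b)_13: α=2, u≡12; β=1, v≡11 (mod 13); (12|13)=+1, (11|13)=-1; sign (−1)^0·+1^1·-1^2 = +1.
(a,b)_∞: sgn(3063930)=+, sgn(-50102)=−, so +1.
|Ram(3063930, -50102)| = 2, even; anisotropic at {5, 41}.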